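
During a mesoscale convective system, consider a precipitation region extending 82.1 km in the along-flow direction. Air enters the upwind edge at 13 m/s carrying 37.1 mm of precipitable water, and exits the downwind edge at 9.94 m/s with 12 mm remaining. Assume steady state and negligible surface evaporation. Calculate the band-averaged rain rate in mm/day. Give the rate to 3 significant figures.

R ≈ 382 mm/day

Column moisture flux per unit crosswind length is F = V × PW.
Inflow: F_in = 13 × 37.1 = 482.3 mm·m/s
Outflow: F_out = 9.94 × 12 = 119.28 mm·m/s
Steady-state rate R = (F_in − F_out)/L = (482.3 − 119.28) / 82100 m = 4.422e-03 mm/s.
R = 4.422e-03 × 3600 × 24 = 382 mm/day.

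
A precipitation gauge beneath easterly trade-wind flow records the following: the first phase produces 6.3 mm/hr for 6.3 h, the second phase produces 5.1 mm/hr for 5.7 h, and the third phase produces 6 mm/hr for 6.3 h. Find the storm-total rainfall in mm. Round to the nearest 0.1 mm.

Total = Σ Rᵢ Δtᵢ = 6.3 × 6.3 + 5.1 × 5.7 + 6 × 6.3
      = 39.69 + 29.07 + 37.8 = 106.6 mm.

total ≈ 106.6 mm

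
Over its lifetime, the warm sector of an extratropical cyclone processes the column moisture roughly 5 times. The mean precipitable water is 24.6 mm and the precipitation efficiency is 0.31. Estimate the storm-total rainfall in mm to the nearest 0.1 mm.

Each cycle deposits ε × PW = 0.31 × 24.6 = 7.626 mm.
Over 5 cycles: 5 × 7.626 = 38.1 mm.

rainfall ≈ 38.1 mm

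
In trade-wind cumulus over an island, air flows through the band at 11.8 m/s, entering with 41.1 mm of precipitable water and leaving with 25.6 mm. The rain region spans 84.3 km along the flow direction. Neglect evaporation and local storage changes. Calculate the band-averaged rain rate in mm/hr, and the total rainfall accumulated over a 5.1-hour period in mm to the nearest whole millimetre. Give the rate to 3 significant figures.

R ≈ 7.81 mm/hr; total ≈ 40 mm

Column moisture flux per unit crosswind length is F = V × PW.
Inflow: F_in = 11.8 × 41.1 = 484.98 mm·m/s
Outflow: F_out = 11.8 × 25.6 = 302.08 mm·m/s
Steady-state rate R = (F_in − F_out)/L = (484.98 − 302.08) / 84300 m = 2.170e-03 mm/s.
R = 2.170e-03 × 3600 = 7.81 mm/hr.
Over 5.1 h: total = 7.81 × 5.1 = 39.831 ≈ 40 mm.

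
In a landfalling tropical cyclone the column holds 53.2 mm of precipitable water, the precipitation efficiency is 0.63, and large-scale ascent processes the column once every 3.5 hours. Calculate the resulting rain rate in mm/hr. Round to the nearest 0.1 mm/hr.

R ≈ 9.6 mm/hr

Each overturning extracts ε × PW = 0.63 × 53.2 = 33.516 mm.
Rate = ε·PW / τ = 33.516 / 3.5 h = 9.6 mm/hr.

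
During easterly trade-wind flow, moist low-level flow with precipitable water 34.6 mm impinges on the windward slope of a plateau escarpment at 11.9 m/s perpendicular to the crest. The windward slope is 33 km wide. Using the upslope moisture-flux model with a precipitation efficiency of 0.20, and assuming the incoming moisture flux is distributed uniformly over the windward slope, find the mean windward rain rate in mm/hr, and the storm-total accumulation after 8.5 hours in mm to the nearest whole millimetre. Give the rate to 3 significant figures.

Incoming column moisture flux per unit ridge length: F = V × PW = 11.9 × 34.6 = 411.74 mm·m/s.
Spread over the 33 km slope with efficiency ε = 0.20: R = ε·F/W = 0.20 × 411.74 / 33000 m = 2.495e-03 mm/s.
R = 2.495e-03 × 3600 = 8.98 mm/hr.
Over 8.5 h: total = 8.98 × 8.5 = 76.33 ≈ 76 mm.

R ≈ 8.98 mm/hr; total ≈ 76 mm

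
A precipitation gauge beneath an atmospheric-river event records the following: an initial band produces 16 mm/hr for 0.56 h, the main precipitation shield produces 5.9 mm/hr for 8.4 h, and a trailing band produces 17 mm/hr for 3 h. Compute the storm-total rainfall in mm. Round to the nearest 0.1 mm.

Total = Σ Rᵢ Δtᵢ = 16 × 0.56 + 5.9 × 8.4 + 17 × 3
      = 8.96 + 49.56 + 51 = 109.5 mm.

total ≈ 109.5 mm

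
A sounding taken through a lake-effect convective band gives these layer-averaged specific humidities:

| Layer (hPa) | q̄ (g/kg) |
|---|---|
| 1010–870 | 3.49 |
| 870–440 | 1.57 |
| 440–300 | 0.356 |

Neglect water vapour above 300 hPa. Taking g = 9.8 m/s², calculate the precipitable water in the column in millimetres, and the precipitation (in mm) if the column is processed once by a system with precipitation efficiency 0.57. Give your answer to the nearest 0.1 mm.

PW ≈ 12.4 mm; precipitation ≈ 7.1 mm

Precipitable water is the column-integrated vapour mass per unit area: PW = (1/g) Σ q̄ Δp, with q in kg/kg and Δp in Pa (1 kg/m² of water = 1 mm).
Layer 1010–870 hPa: Δp = 140 hPa = 14000 Pa, q̄ = 0.00349 kg/kg → 0.00349 × 14000 / 9.8 = 4.99 mm
Layer 870–440 hPa: Δp = 430 hPa = 43000 Pa, q̄ = 0.00157 kg/kg → 0.00157 × 43000 / 9.8 = 6.89 mm
Layer 440–300 hPa: Δp = 140 hPa = 14000 Pa, q̄ = 0.000356 kg/kg → 0.000356 × 14000 / 9.8 = 0.51 mm
PW = 4.99 + 6.89 + 0.51 = 12.39 ≈ 12.4 mm.
Precipitation = ε × PW = 0.57 × 12.4 = 7.1 mm.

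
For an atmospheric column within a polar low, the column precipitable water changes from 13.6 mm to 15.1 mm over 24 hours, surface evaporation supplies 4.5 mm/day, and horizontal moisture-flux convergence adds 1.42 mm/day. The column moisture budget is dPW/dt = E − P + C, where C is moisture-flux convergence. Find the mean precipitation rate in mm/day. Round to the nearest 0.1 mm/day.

dPW/dt = (15.1 − 13.6) mm / (24/24 day) = +1.500 mm/day.
P = E + C − dPW/dt = 4.5 + (1.42) − (+1.500) = 4.4 mm/day.

P ≈ 4.4 mm/day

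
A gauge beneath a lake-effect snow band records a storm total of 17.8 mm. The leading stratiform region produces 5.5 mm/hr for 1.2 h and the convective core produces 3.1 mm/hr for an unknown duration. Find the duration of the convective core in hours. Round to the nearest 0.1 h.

duration ≈ 3.6 h

Known phases: 5.5 × 1.2 = 6.6 mm.
Remaining depth = 17.8 − 6.6 = 11.2 mm.
Duration = 11.2 / 3.1 = 3.6 h.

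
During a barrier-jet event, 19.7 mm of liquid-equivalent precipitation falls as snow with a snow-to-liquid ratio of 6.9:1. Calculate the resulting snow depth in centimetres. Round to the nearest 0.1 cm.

snow depth ≈ 13.6 cm

Snow depth = liquid × ratio = 19.7 mm × 6.9 = 135.93 mm = 13.6 cm.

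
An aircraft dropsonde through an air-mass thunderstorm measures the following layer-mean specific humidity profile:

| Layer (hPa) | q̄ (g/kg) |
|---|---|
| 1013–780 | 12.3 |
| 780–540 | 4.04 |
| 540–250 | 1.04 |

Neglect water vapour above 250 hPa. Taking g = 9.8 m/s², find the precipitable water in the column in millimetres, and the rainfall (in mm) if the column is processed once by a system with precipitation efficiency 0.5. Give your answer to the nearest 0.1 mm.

Precipitable water is the column-integrated vapour mass per unit area: PW = (1/g) Σ q̄ Δp, with q in kg/kg and Δp in Pa (1 kg/m² of water = 1 mm).
Layer 1013–780 hPa: Δp = 233 hPa = 23300 Pa, q̄ = 0.0123 kg/kg → 0.0123 × 23300 / 9.8 = 29.24 mm
Layer 780–540 hPa: Δp = 240 hPa = 24000 Pa, q̄ = 0.00404 kg/kg → 0.00404 × 24000 / 9.8 = 9.89 mm
Layer 540–250 hPa: Δp = 290 hPa = 29000 Pa, q̄ = 0.00104 kg/kg → 0.00104 × 29000 / 9.8 = 3.08 mm
PW = 29.24 + 9.89 + 3.08 = 42.21 ≈ 42.2 mm.
Rainfall = ε × PW = 0.5 × 42.2 = 21.1 mm.

PW ≈ 42.2 mm; rainfall ≈ 21.1 mm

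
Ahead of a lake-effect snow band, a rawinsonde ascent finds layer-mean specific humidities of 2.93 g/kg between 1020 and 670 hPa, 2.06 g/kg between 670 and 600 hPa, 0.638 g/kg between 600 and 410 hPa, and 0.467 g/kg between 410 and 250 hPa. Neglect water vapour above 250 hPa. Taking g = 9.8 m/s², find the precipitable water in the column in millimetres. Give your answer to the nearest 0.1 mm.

Precipitable water is the column-integrated vapour mass per unit area: PW = (1/g) Σ q̄ Δp, with q in kg/kg and Δp in Pa (1 kg/m² of water = 1 mm).
Layer 1020–670 hPa: Δp = 350 hPa = 35000 Pa, q̄ = 0.00293 kg/kg → 0.00293 × 35000 / 9.8 = 10.46 mm
Layer 670–600 hPa: Δp = 70 hPa = 7000 Pa, q̄ = 0.00206 kg/kg → 0.00206 × 7000 / 9.8 = 1.47 mm
Layer 600–410 hPa: Δp = 190 hPa = 19000 Pa, q̄ = 0.000638 kg/kg → 0.000638 × 19000 / 9.8 = 1.24 mm
Layer 410–250 hPa: Δp = 160 hPa = 16000 Pa, q̄ = 0.000467 kg/kg → 0.000467 × 16000 / 9.8 = 0.76 mm
PW = 10.46 + 1.47 + 1.24 + 0.76 = 13.93 ≈ 13.9 mm.

PW ≈ 13.9 mm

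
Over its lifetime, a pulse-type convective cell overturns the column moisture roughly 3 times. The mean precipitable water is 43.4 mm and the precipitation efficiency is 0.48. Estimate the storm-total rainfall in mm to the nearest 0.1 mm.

Each cycle deposits ε × PW = 0.48 × 43.4 = 20.832 mm.
Over 3 cycles: 3 × 20.832 = 62.5 mm.

rainfall ≈ 62.5 mm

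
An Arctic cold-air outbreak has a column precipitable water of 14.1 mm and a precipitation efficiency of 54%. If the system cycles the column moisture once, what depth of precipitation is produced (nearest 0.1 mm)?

precipitation ≈ 7.6 mm

Precipitation = ε × PW = 0.54 × 14.1 = 7.6 mm.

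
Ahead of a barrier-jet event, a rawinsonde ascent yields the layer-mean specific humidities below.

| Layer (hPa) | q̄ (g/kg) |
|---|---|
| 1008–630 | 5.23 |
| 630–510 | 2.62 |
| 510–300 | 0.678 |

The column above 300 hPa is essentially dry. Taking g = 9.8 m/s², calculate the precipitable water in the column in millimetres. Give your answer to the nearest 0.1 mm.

Precipitable water is the column-integrated vapour mass per unit area: PW = (1/g) Σ q̄ Δp, with q in kg/kg and Δp in Pa (1 kg/m² of water = 1 mm).
Layer 1008–630 hPa: Δp = 378 hPa = 37800 Pa, q̄ = 0.00523 kg/kg → 0.00523 × 37800 / 9.8 = 20.17 mm
Layer 630–510 hPa: Δp = 120 hPa = 12000 Pa, q̄ = 0.00262 kg/kg → 0.00262 × 12000 / 9.8 = 3.21 mm
Layer 510–300 hPa: Δp = 210 hPa = 21000 Pa, q̄ = 0.000678 kg/kg → 0.000678 × 21000 / 9.8 = 1.45 mm
PW = 20.17 + 3.21 + 1.45 = 24.83 ≈ 24.8 mm.

PW ≈ 24.8 mm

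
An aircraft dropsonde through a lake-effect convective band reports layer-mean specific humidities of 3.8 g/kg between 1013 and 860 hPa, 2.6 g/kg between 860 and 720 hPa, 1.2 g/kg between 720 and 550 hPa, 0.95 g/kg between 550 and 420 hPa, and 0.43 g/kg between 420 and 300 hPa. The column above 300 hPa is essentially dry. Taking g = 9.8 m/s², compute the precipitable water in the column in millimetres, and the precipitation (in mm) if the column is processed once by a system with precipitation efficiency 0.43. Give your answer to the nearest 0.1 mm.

PW ≈ 13.5 mm; precipitation ≈ 5.8 mm

Precipitable water is the column-integrated vapour mass per unit area: PW = (1/g) Σ q̄ Δp, with q in kg/kg and Δp in Pa (1 kg/m² of water = 1 mm).
Layer 1013–860 hPa: Δp = 153 hPa = 15300 Pa, q̄ = 0.0038 kg/kg → 0.0038 × 15300 / 9.8 = 5.93 mm
Layer 860–720 hPa: Δp = 140 hPa = 14000 Pa, q̄ = 0.0026 kg/kg → 0.0026 × 14000 / 9.8 = 3.71 mm
Layer 720–550 hPa: Δp = 170 hPa = 17000 Pa, q̄ = 0.0012 kg/kg → 0.0012 × 17000 / 9.8 = 2.08 mm
Layer 550–420 hPa: Δp = 130 hPa = 13000 Pa, q̄ = 0.00095 kg/kg → 0.00095 × 13000 / 9.8 = 1.26 mm
Layer 420–300 hPa: Δp = 120 hPa = 12000 Pa, q̄ = 0.00043 kg/kg → 0.00043 × 12000 / 9.8 = 0.53 mm
PW = 5.93 + 3.71 + 2.08 + 1.26 + 0.53 = 13.51 ≈ 13.5 mm.
Precipitation = ε × PW = 0.43 × 13.5 = 5.8 mm.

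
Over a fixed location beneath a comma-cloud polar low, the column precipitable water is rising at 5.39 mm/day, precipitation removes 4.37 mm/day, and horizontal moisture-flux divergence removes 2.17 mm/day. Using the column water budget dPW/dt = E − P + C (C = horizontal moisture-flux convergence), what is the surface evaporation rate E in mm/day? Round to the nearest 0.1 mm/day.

E ≈ 11.9 mm/day

dPW/dt = +5.39 mm/day.
E = dPW/dt + P − C = (+5.39) + 4.37 − (-2.17) = 11.9 mm/day.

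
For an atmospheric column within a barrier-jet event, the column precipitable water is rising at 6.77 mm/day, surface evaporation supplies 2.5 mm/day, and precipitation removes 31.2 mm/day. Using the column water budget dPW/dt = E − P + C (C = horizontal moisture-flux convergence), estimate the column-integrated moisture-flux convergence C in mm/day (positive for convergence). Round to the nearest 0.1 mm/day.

dPW/dt = +6.77 mm/day.
C = dPW/dt − E + P = (+6.77) − 2.5 + 31.2 = 35.5 mm/day.

C ≈ 35.5 mm/day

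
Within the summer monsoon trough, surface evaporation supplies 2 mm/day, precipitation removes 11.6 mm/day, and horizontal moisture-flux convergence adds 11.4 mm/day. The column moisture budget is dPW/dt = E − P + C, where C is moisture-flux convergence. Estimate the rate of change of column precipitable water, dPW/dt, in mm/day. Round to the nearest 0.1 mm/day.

dPW/dt ≈ 1.8 mm/day

dPW/dt = E − P + C = 2 − 11.6 + (11.4) = 1.8 mm/day.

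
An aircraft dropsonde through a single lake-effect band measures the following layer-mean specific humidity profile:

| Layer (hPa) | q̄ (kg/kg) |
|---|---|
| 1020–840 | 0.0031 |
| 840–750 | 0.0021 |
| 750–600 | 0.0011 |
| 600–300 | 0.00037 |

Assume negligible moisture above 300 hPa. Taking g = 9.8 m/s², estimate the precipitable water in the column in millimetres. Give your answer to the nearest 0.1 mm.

PW ≈ 10.4 mm

Precipitable water is the column-integrated vapour mass per unit area: PW = (1/g) Σ q̄ Δp, with q in kg/kg and Δp in Pa (1 kg/m² of water = 1 mm).
Layer 1020–840 hPa: Δp = 180 hPa = 18000 Pa, q̄ = 0.0031 kg/kg → 0.0031 × 18000 / 9.8 = 5.69 mm
Layer 840–750 hPa: Δp = 90 hPa = 9000 Pa, q̄ = 0.0021 kg/kg → 0.0021 × 9000 / 9.8 = 1.93 mm
Layer 750–600 hPa: Δp = 150 hPa = 15000 Pa, q̄ = 0.0011 kg/kg → 0.0011 × 15000 / 9.8 = 1.68 mm
Layer 600–300 hPa: Δp = 300 hPa = 30000 Pa, q̄ = 0.00037 kg/kg → 0.00037 × 30000 / 9.8 = 1.13 mm
PW = 5.69 + 1.93 + 1.68 + 1.13 = 10.43 ≈ 10.4 mm.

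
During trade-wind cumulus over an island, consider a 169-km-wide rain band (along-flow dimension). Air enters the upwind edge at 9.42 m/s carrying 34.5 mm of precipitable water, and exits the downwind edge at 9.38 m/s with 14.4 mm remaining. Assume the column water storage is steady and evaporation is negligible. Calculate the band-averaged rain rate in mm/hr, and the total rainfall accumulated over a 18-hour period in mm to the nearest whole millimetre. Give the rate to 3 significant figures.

Column moisture flux per unit crosswind length is F = V × PW.
Inflow: F_in = 9.42 × 34.5 = 324.99 mm·m/s
Outflow: F_out = 9.38 × 14.4 = 135.072 mm·m/s
Steady-state rate R = (F_in − F_out)/L = (324.99 − 135.072) / 169000 m = 1.124e-03 mm/s.
R = 1.124e-03 × 3600 = 4.05 mm/hr.
Over 18 h: total = 4.05 × 18 = 72.9 ≈ 73 mm.

R ≈ 4.05 mm/hr; total ≈ 73 mm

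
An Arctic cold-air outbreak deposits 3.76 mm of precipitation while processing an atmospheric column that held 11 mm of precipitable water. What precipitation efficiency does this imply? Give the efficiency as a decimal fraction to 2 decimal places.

ε = precipitation / PW = 3.76 / 11 = 0.34.

ε ≈ 0.34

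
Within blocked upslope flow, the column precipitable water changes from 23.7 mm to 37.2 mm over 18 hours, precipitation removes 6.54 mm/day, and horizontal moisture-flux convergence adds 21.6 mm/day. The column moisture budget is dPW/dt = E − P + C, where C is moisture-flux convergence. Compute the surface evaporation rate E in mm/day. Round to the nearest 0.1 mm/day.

dPW/dt = (37.2 − 23.7) mm / (18/24 day) = +18.000 mm/day.
E = dPW/dt + P − C = (+18.000) + 6.54 − (21.6) = 2.9 mm/day.

E ≈ 2.9 mm/day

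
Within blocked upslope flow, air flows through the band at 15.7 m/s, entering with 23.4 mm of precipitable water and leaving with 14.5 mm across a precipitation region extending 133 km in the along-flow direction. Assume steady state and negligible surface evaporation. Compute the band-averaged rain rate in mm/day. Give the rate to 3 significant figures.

R ≈ 90.8 mm/day

Column moisture flux per unit crosswind length is F = V × PW.
Inflow: F_in = 15.7 × 23.4 = 367.38 mm·m/s
Outflow: F_out = 15.7 × 14.5 = 227.65 mm·m/s
Steady-state rate R = (F_in − F_out)/L = (367.38 − 227.65) / 133000 m = 1.051e-03 mm/s.
R = 1.051e-03 × 3600 × 24 = 90.8 mm/day.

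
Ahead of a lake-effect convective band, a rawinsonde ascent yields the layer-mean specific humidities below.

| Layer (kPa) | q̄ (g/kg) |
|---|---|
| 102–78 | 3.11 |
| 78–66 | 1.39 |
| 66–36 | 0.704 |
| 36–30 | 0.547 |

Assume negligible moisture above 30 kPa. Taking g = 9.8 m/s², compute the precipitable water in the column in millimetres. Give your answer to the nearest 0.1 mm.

Precipitable water is the column-integrated vapour mass per unit area: PW = (1/g) Σ q̄ Δp, with q in kg/kg and Δp in Pa (1 kg/m² of water = 1 mm).
Layer 102–78 kPa: Δp = 240 hPa = 24000 Pa, q̄ = 0.00311 kg/kg → 0.00311 × 24000 / 9.8 = 7.62 mm
Layer 78–66 kPa: Δp = 120 hPa = 12000 Pa, q̄ = 0.00139 kg/kg → 0.00139 × 12000 / 9.8 = 1.70 mm
Layer 66–36 kPa: Δp = 300 hPa = 30000 Pa, q̄ = 0.000704 kg/kg → 0.000704 × 30000 / 9.8 = 2.16 mm
Layer 36–30 kPa: Δp = 60 hPa = 6000 Pa, q̄ = 0.000547 kg/kg → 0.000547 × 6000 / 9.8 = 0.33 mm
PW = 7.62 + 1.70 + 2.16 + 0.33 = 11.81 ≈ 11.8 mm.

PW ≈ 11.8 mm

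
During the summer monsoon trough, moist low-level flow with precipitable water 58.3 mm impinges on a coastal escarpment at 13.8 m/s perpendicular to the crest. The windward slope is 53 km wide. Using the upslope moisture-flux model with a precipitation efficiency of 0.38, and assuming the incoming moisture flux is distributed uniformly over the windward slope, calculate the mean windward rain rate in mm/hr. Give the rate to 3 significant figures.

R ≈ 20.8 mm/hr

Incoming column moisture flux per unit ridge length: F = V × PW = 13.8 × 58.3 = 804.54 mm·m/s.
Spread over the 53 km slope with efficiency ε = 0.38: R = ε·F/W = 0.38 × 804.54 / 53000 m = 5.768e-03 mm/s.
R = 5.768e-03 × 3600 = 20.8 mm/hr.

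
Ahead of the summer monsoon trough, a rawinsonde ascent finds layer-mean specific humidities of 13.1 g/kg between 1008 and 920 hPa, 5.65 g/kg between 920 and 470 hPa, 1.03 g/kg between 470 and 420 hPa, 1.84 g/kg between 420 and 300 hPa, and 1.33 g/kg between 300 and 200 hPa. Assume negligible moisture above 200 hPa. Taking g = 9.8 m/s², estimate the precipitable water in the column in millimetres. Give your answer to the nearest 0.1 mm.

PW ≈ 41.8 mm

Precipitable water is the column-integrated vapour mass per unit area: PW = (1/g) Σ q̄ Δp, with q in kg/kg and Δp in Pa (1 kg/m² of water = 1 mm).
Layer 1008–920 hPa: Δp = 88 hPa = 8800 Pa, q̄ = 0.0131 kg/kg → 0.0131 × 8800 / 9.8 = 11.76 mm
Layer 920–470 hPa: Δp = 450 hPa = 45000 Pa, q̄ = 0.00565 kg/kg → 0.00565 × 45000 / 9.8 = 25.94 mm
Layer 470–420 hPa: Δp = 50 hPa = 5000 Pa, q̄ = 0.00103 kg/kg → 0.00103 × 5000 / 9.8 = 0.53 mm
Layer 420–300 hPa: Δp = 120 hPa = 12000 Pa, q̄ = 0.00184 kg/kg → 0.00184 × 12000 / 9.8 = 2.25 mm
Layer 300–200 hPa: Δp = 100 hPa = 10000 Pa, q̄ = 0.00133 kg/kg → 0.00133 × 10000 / 9.8 = 1.36 mm
PW = 11.76 + 25.94 + 0.53 + 2.25 + 1.36 = 41.84 ≈ 41.8 mm.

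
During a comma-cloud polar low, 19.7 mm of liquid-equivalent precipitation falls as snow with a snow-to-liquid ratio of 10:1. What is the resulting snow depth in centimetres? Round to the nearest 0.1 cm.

Snow depth = liquid × ratio = 19.7 mm × 10 = 197 mm = 19.7 cm.

snow depth ≈ 19.7 cm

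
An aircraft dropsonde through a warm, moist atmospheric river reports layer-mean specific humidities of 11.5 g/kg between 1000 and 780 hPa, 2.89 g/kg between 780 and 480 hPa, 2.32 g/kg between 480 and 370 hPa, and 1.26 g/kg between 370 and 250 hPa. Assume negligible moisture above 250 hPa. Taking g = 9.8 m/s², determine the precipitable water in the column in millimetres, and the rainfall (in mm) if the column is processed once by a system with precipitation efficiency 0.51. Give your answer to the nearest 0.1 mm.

PW ≈ 38.8 mm; rainfall ≈ 19.8 mm

Precipitable water is the column-integrated vapour mass per unit area: PW = (1/g) Σ q̄ Δp, with q in kg/kg and Δp in Pa (1 kg/m² of water = 1 mm).
Layer 1000–780 hPa: Δp = 220 hPa = 22000 Pa, q̄ = 0.0115 kg/kg → 0.0115 × 22000 / 9.8 = 25.82 mm
Layer 780–480 hPa: Δp = 300 hPa = 30000 Pa, q̄ = 0.00289 kg/kg → 0.00289 × 30000 / 9.8 = 8.85 mm
Layer 480–370 hPa: Δp = 110 hPa = 11000 Pa, q̄ = 0.00232 kg/kg → 0.00232 × 11000 / 9.8 = 2.60 mm
Layer 370–250 hPa: Δp = 120 hPa = 12000 Pa, q̄ = 0.00126 kg/kg → 0.00126 × 12000 / 9.8 = 1.54 mm
PW = 25.82 + 8.85 + 2.60 + 1.54 = 38.81 ≈ 38.8 mm.
Rainfall = ε × PW = 0.51 × 38.8 = 19.8 mm.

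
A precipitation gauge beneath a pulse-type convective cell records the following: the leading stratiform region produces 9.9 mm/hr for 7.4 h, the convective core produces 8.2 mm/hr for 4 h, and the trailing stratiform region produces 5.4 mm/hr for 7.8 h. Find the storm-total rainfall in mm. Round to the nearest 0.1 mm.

Total = Σ Rᵢ Δtᵢ = 9.9 × 7.4 + 8.2 × 4 + 5.4 × 7.8
      = 73.26 + 32.8 + 42.12 = 148.2 mm.

total ≈ 148.2 mm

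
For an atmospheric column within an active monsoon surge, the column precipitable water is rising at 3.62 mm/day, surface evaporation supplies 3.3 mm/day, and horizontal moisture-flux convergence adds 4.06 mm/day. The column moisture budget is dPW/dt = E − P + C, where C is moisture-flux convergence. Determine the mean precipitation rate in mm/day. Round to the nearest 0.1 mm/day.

P ≈ 3.7 mm/day

dPW/dt = +3.62 mm/day.
P = E + C − dPW/dt = 3.3 + (4.06) − (+3.62) = 3.7 mm/day.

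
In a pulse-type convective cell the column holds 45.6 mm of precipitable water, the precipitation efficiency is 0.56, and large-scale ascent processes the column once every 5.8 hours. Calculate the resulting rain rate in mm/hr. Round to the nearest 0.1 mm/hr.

R ≈ 4.4 mm/hr

Each overturning extracts ε × PW = 0.56 × 45.6 = 25.536 mm.
Rate = ε·PW / τ = 25.536 / 5.8 h = 4.4 mm/hr.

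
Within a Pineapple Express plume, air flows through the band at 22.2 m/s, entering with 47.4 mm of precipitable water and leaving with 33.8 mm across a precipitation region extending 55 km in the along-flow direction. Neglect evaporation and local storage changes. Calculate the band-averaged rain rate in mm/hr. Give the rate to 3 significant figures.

R ≈ 19.8 mm/hr

Column moisture flux per unit crosswind length is F = V × PW.
Inflow: F_in = 22.2 × 47.4 = 1052.28 mm·m/s
Outflow: F_out = 22.2 × 33.8 = 750.36 mm·m/s
Steady-state rate R = (F_in − F_out)/L = (1052.28 − 750.36) / 55000 m = 5.489e-03 mm/s.
R = 5.489e-03 × 3600 = 19.8 mm/hr.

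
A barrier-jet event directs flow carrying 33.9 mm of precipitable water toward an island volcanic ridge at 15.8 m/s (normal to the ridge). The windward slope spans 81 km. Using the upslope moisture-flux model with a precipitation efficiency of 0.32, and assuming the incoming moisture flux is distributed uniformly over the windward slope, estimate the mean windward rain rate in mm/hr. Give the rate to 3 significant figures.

Incoming column moisture flux per unit ridge length: F = V × PW = 15.8 × 33.9 = 535.62 mm·m/s.
Spread over the 81 km slope with efficiency ε = 0.32: R = ε·F/W = 0.32 × 535.62 / 81000 m = 2.116e-03 mm/s.
R = 2.116e-03 × 3600 = 7.62 mm/hr.

R ≈ 7.62 mm/hr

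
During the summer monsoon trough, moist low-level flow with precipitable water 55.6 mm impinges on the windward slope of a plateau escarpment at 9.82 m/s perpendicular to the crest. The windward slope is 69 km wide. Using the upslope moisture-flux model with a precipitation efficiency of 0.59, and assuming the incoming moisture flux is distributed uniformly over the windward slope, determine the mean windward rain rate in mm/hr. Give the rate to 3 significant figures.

Incoming column moisture flux per unit ridge length: F = V × PW = 9.82 × 55.6 = 545.992 mm·m/s.
Spread over the 69 km slope with efficiency ε = 0.59: R = ε·F/W = 0.59 × 545.992 / 69000 m = 4.669e-03 mm/s.
R = 4.669e-03 × 3600 = 16.8 mm/hr.

R ≈ 16.8 mm/hr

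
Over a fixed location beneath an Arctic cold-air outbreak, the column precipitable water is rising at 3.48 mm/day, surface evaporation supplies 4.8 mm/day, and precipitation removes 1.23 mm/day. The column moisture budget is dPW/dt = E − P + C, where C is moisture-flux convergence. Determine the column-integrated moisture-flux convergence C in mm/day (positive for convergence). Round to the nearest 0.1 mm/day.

dPW/dt = +3.48 mm/day.
C = dPW/dt − E + P = (+3.48) − 4.8 + 1.23 = -0.1 mm/day.

C ≈ -0.1 mm/day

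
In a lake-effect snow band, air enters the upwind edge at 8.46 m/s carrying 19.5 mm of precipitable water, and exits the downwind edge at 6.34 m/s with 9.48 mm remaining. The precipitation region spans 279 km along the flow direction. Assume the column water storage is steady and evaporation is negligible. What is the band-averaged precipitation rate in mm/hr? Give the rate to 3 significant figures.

R ≈ 1.35 mm/hr

Column moisture flux per unit crosswind length is F = V × PW.
Inflow: F_in = 8.46 × 19.5 = 164.97 mm·m/s
Outflow: F_out = 6.34 × 9.48 = 60.1032 mm·m/s
Steady-state rate R = (F_in − F_out)/L = (164.97 − 60.1032) / 279000 m = 3.759e-04 mm/s.
R = 3.759e-04 × 3600 = 1.35 mm/hr.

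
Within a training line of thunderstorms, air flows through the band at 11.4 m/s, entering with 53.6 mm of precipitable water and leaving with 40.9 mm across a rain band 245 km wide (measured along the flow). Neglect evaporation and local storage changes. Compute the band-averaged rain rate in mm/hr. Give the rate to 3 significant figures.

R ≈ 2.13 mm/hr

Column moisture flux per unit crosswind length is F = V × PW.
Inflow: F_in = 11.4 × 53.6 = 611.04 mm·m/s
Outflow: F_out = 11.4 × 40.9 = 466.26 mm·m/s
Steady-state rate R = (F_in − F_out)/L = (611.04 − 466.26) / 245000 m = 5.909e-04 mm/s.
R = 5.909e-04 × 3600 = 2.13 mm/hr.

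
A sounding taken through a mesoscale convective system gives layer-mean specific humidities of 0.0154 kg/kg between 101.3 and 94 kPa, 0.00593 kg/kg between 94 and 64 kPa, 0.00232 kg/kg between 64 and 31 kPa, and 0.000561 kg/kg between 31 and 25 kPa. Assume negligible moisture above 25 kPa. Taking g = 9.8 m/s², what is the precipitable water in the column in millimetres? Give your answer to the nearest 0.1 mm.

PW ≈ 37.8 mm

Precipitable water is the column-integrated vapour mass per unit area: PW = (1/g) Σ q̄ Δp, with q in kg/kg and Δp in Pa (1 kg/m² of water = 1 mm).
Layer 101.3–94 kPa: Δp = 73 hPa = 7300 Pa, q̄ = 0.0154 kg/kg → 0.0154 × 7300 / 9.8 = 11.47 mm
Layer 94–64 kPa: Δp = 300 hPa = 30000 Pa, q̄ = 0.00593 kg/kg → 0.00593 × 30000 / 9.8 = 18.15 mm
Layer 64–31 kPa: Δp = 330 hPa = 33000 Pa, q̄ = 0.00232 kg/kg → 0.00232 × 33000 / 9.8 = 7.81 mm
Layer 31–25 kPa: Δp = 60 hPa = 6000 Pa, q̄ = 0.000561 kg/kg → 0.000561 × 6000 / 9.8 = 0.34 mm
PW = 11.47 + 18.15 + 7.81 + 0.34 = 37.77 ≈ 37.8 mm.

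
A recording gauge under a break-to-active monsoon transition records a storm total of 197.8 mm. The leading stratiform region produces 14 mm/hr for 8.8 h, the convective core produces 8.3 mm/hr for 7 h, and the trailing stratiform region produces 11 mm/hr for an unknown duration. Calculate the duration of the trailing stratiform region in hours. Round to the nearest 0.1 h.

duration ≈ 1.5 h

Known phases: 14 × 8.8 + 8.3 × 7 = 123.2 + 58.1 = 181.3 mm.
Remaining depth = 197.8 − 181.3 = 16.5 mm.
Duration = 16.5 / 11 = 1.5 h.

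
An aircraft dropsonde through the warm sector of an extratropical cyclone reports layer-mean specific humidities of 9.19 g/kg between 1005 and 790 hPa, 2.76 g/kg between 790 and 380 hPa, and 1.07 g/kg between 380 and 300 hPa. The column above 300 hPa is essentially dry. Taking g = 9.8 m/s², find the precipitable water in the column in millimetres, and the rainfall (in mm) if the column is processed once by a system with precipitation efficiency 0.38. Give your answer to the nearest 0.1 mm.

Precipitable water is the column-integrated vapour mass per unit area: PW = (1/g) Σ q̄ Δp, with q in kg/kg and Δp in Pa (1 kg/m² of water = 1 mm).
Layer 1005–790 hPa: Δp = 215 hPa = 21500 Pa, q̄ = 0.00919 kg/kg → 0.00919 × 21500 / 9.8 = 20.16 mm
Layer 790–380 hPa: Δp = 410 hPa = 41000 Pa, q̄ = 0.00276 kg/kg → 0.00276 × 41000 / 9.8 = 11.55 mm
Layer 380–300 hPa: Δp = 80 hPa = 8000 Pa, q̄ = 0.00107 kg/kg → 0.00107 × 8000 / 9.8 = 0.87 mm
PW = 20.16 + 11.55 + 0.87 = 32.58 ≈ 32.6 mm.
Rainfall = ε × PW = 0.38 × 32.6 = 12.4 mm.

PW ≈ 32.6 mm; rainfall ≈ 12.4 mm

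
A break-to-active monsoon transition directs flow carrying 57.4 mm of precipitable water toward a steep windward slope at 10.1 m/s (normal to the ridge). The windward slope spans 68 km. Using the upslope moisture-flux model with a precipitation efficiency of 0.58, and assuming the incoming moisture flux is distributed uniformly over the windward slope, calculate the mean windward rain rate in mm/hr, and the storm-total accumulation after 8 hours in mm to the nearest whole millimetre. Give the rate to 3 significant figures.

R ≈ 17.8 mm/hr; total ≈ 142 mm

Incoming column moisture flux per unit ridge length: F = V × PW = 10.1 × 57.4 = 579.74 mm·m/s.
Spread over the 68 km slope with efficiency ε = 0.58: R = ε·F/W = 0.58 × 579.74 / 68000 m = 4.945e-03 mm/s.
R = 4.945e-03 × 3600 = 17.8 mm/hr.
Over 8 h: total = 17.8 × 8 = 142.4 ≈ 142 mm.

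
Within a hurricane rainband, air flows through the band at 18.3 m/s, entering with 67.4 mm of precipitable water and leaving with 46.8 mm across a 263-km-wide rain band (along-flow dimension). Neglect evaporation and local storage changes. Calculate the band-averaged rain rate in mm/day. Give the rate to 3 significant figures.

Column moisture flux per unit crosswind length is F = V × PW.
Inflow: F_in = 18.3 × 67.4 = 1233.42 mm·m/s
Outflow: F_out = 18.3 × 46.8 = 856.44 mm·m/s
Steady-state rate R = (F_in − F_out)/L = (1233.42 − 856.44) / 263000 m = 1.433e-03 mm/s.
R = 1.433e-03 × 3600 × 24 = 124 mm/day.

R ≈ 124 mm/day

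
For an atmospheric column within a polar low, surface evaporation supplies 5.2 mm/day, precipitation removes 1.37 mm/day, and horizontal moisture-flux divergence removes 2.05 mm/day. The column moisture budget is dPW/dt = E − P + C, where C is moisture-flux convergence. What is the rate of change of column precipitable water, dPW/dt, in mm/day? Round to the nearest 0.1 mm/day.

dPW/dt = E − P + C = 5.2 − 1.37 + (-2.05) = 1.8 mm/day.

dPW/dt ≈ 1.8 mm/day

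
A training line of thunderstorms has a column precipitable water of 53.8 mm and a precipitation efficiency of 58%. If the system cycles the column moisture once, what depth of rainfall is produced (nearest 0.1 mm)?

Rainfall = ε × PW = 0.58 × 53.8 = 31.2 mm.

rainfall ≈ 31.2 mm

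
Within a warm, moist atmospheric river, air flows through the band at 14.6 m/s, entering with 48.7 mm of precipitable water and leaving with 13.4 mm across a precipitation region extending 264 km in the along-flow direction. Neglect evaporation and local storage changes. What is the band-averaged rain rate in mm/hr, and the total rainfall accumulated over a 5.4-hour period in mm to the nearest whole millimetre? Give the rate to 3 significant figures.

Column moisture flux per unit crosswind length is F = V × PW.
Inflow: F_in = 14.6 × 48.7 = 711.02 mm·m/s
Outflow: F_out = 14.6 × 13.4 = 195.64 mm·m/s
Steady-state rate R = (F_in − F_out)/L = (711.02 − 195.64) / 264000 m = 1.952e-03 mm/s.
R = 1.952e-03 × 3600 = 7.03 mm/hr.
Over 5.4 h: total = 7.03 × 5.4 = 37.962 ≈ 38 mm.

R ≈ 7.03 mm/hr; total ≈ 38 mm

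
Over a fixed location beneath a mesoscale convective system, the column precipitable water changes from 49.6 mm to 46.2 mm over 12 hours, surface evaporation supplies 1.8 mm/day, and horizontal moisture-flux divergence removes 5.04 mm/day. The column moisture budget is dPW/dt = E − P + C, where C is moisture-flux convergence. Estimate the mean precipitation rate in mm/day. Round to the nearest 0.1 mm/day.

dPW/dt = (46.2 − 49.6) mm / (12/24 day) = -6.800 mm/day.
P = E + C − dPW/dt = 1.8 + (-5.04) − (-6.800) = 3.6 mm/day.

P ≈ 3.6 mm/day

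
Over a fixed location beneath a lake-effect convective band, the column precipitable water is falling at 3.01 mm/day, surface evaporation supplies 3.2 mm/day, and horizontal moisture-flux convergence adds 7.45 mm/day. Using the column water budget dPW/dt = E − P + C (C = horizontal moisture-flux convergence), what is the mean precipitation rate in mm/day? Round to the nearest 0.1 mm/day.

P ≈ 13.7 mm/day

dPW/dt = -3.01 mm/day.
P = E + C − dPW/dt = 3.2 + (7.45) − (-3.01) = 13.7 mm/day.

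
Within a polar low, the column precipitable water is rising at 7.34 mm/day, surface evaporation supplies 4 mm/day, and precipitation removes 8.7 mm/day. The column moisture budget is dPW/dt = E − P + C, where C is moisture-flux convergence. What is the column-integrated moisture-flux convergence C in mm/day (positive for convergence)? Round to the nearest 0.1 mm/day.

C ≈ 12.0 mm/day

dPW/dt = +7.34 mm/day.
C = dPW/dt − E + P = (+7.34) − 4 + 8.7 = 12.0 mm/day.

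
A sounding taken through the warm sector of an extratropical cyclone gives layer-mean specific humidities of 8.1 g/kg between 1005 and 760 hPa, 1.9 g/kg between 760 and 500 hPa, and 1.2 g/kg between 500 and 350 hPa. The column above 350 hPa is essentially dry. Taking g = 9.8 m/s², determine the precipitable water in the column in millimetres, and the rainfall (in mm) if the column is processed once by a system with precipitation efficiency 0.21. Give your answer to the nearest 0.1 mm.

PW ≈ 27.1 mm; rainfall ≈ 5.7 mm

Precipitable water is the column-integrated vapour mass per unit area: PW = (1/g) Σ q̄ Δp, with q in kg/kg and Δp in Pa (1 kg/m² of water = 1 mm).
Layer 1005–760 hPa: Δp = 245 hPa = 24500 Pa, q̄ = 0.0081 kg/kg → 0.0081 × 24500 / 9.8 = 20.25 mm
Layer 760–500 hPa: Δp = 260 hPa = 26000 Pa, q̄ = 0.0019 kg/kg → 0.0019 × 26000 / 9.8 = 5.04 mm
Layer 500–350 hPa: Δp = 150 hPa = 15000 Pa, q̄ = 0.0012 kg/kg → 0.0012 × 15000 / 9.8 = 1.84 mm
PW = 20.25 + 5.04 + 1.84 = 27.13 ≈ 27.1 mm.
Rainfall = ε × PW = 0.21 × 27.1 = 5.7 mm.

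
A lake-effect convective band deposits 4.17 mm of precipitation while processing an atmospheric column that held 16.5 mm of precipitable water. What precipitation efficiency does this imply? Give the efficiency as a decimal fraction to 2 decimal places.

ε ≈ 0.25

ε = precipitation / PW = 4.17 / 16.5 = 0.25.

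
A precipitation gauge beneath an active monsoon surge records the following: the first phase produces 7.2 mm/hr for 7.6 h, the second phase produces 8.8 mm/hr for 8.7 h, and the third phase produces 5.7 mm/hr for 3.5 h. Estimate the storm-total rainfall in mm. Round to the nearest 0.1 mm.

total ≈ 151.2 mm

Total = Σ Rᵢ Δtᵢ = 7.2 × 7.6 + 8.8 × 8.7 + 5.7 × 3.5
      = 54.72 + 76.56 + 19.95 = 151.2 mm.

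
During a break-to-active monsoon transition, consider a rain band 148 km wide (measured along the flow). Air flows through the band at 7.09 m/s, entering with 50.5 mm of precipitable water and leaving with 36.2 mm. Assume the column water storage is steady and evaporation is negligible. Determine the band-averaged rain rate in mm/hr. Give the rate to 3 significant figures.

Column moisture flux per unit crosswind length is F = V × PW.
Inflow: F_in = 7.09 × 50.5 = 358.045 mm·m/s
Outflow: F_out = 7.09 × 36.2 = 256.658 mm·m/s
Steady-state rate R = (F_in − F_out)/L = (358.045 − 256.658) / 148000 m = 6.850e-04 mm/s.
R = 6.850e-04 × 3600 = 2.47 mm/hr.

R ≈ 2.47 mm/hr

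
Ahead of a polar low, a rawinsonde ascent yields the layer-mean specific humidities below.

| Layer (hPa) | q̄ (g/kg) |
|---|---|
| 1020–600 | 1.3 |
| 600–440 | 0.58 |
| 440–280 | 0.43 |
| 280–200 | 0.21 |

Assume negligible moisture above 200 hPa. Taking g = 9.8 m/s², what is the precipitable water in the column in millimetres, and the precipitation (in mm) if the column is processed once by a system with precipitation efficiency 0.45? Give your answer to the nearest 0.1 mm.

Precipitable water is the column-integrated vapour mass per unit area: PW = (1/g) Σ q̄ Δp, with q in kg/kg and Δp in Pa (1 kg/m² of water = 1 mm).
Layer 1020–600 hPa: Δp = 420 hPa = 42000 Pa, q̄ = 0.0013 kg/kg → 0.0013 × 42000 / 9.8 = 5.57 mm
Layer 600–440 hPa: Δp = 160 hPa = 16000 Pa, q̄ = 0.00058 kg/kg → 0.00058 × 16000 / 9.8 = 0.95 mm
Layer 440–280 hPa: Δp = 160 hPa = 16000 Pa, q̄ = 0.00043 kg/kg → 0.00043 × 16000 / 9.8 = 0.70 mm
Layer 280–200 hPa: Δp = 80 hPa = 8000 Pa, q̄ = 0.00021 kg/kg → 0.00021 × 8000 / 9.8 = 0.17 mm
PW = 5.57 + 0.95 + 0.70 + 0.17 = 7.39 ≈ 7.4 mm.
Precipitation = ε × PW = 0.45 × 7.4 = 3.3 mm.

PW ≈ 7.4 mm; precipitation ≈ 3.3 mm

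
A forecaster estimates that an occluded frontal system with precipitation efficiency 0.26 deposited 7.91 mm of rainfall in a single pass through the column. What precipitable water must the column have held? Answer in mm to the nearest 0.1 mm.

PW ≈ 30.4 mm

PW = rainfall / ε = 7.91 / 0.26 = 30.4 mm.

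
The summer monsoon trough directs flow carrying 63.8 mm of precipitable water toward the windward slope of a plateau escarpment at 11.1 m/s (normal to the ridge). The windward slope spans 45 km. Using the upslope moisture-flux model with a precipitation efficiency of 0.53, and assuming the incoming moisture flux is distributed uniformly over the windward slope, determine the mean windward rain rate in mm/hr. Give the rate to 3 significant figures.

R ≈ 30.0 mm/hr

Incoming column moisture flux per unit ridge length: F = V × PW = 11.1 × 63.8 = 708.18 mm·m/s.
Spread over the 45 km slope with efficiency ε = 0.53: R = ε·F/W = 0.53 × 708.18 / 45000 m = 8.341e-03 mm/s.
R = 8.341e-03 × 3600 = 30.0 mm/hr.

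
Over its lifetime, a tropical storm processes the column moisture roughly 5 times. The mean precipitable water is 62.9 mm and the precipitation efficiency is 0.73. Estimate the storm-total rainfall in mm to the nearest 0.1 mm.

Each cycle deposits ε × PW = 0.73 × 62.9 = 45.917 mm.
Over 5 cycles: 5 × 45.917 = 229.6 mm.

rainfall ≈ 229.6 mm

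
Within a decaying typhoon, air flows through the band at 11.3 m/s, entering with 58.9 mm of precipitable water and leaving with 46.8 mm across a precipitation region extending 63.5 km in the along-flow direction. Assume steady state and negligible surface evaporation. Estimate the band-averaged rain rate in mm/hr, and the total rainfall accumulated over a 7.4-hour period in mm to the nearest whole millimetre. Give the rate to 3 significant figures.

R ≈ 7.75 mm/hr; total ≈ 57 mm

Column moisture flux per unit crosswind length is F = V × PW.
Inflow: F_in = 11.3 × 58.9 = 665.57 mm·m/s
Outflow: F_out = 11.3 × 46.8 = 528.84 mm·m/s
Steady-state rate R = (F_in − F_out)/L = (665.57 − 528.84) / 63500 m = 2.153e-03 mm/s.
R = 2.153e-03 × 3600 = 7.75 mm/hr.
Over 7.4 h: total = 7.75 × 7.4 = 57.35 ≈ 57 mm.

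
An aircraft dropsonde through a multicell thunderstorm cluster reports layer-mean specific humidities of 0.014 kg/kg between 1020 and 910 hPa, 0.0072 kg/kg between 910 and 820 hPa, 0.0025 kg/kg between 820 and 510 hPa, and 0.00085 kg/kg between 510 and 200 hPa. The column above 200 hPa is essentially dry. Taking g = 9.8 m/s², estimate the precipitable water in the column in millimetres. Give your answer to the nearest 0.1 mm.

Precipitable water is the column-integrated vapour mass per unit area: PW = (1/g) Σ q̄ Δp, with q in kg/kg and Δp in Pa (1 kg/m² of water = 1 mm).
Layer 1020–910 hPa: Δp = 110 hPa = 11000 Pa, q̄ = 0.014 kg/kg → 0.014 × 11000 / 9.8 = 15.71 mm
Layer 910–820 hPa: Δp = 90 hPa = 9000 Pa, q̄ = 0.0072 kg/kg → 0.0072 × 9000 / 9.8 = 6.61 mm
Layer 820–510 hPa: Δp = 310 hPa = 31000 Pa, q̄ = 0.0025 kg/kg → 0.0025 × 31000 / 9.8 = 7.91 mm
Layer 510–200 hPa: Δp = 310 hPa = 31000 Pa, q̄ = 0.00085 kg/kg → 0.00085 × 31000 / 9.8 = 2.69 mm
PW = 15.71 + 6.61 + 7.91 + 2.69 = 32.92 ≈ 32.9 mm.

PW ≈ 32.9 mm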